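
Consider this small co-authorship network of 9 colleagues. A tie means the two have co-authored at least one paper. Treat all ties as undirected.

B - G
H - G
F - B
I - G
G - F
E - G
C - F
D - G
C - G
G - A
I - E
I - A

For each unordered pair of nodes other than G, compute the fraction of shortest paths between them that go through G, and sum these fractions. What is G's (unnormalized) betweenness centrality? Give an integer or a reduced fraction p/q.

Pairs whose geodesics pass through G — H–I: 1; H–D: 1; H–E: 1; H–B: 1; H–C: 1; H–F: 1; H–A: 1; I–D: 1; I–B: 1; I–C: 1; I–F: 1; D–E: 1; D–B: 1; D–C: 1 … (+10 more pairs).
All other pairs contribute 0.
Summing the contributions gives betweenness(G) = 23.

23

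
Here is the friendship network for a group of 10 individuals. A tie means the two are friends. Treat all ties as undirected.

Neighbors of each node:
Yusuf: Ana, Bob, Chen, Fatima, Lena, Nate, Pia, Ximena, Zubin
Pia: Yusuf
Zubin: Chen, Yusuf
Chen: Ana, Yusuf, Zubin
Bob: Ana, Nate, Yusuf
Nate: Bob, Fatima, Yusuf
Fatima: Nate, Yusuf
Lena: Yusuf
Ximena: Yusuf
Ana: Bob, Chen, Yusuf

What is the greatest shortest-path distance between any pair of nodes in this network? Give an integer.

Eccentricity of each node (its greatest distance to any other): Ana:2, Bob:2, Chen:2, Fatima:2, Lena:2, Nate:2, Pia:2, Ximena:2, Yusuf:1, Zubin:2.
The maximum eccentricity is 2, realized for instance by the pair Lena–Pia via Lena – Yusuf – Pia. So the diameter is 2.

2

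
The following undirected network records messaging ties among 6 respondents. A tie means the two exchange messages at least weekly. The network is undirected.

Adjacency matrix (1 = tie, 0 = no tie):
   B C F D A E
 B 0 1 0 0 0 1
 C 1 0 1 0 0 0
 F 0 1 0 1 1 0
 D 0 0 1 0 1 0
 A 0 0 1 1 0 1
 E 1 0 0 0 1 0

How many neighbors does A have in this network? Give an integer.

A is directly tied to D, E, and F. That is 3 neighbors, so the degree of A is 3.

3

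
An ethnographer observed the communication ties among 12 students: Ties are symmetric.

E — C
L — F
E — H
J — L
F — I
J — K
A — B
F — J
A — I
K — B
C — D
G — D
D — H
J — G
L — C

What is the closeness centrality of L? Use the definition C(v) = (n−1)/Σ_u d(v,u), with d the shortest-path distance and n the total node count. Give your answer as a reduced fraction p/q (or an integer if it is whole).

Distances from L: A:3, B:3, C:1, D:2, E:2, F:1, G:2, H:3, I:2, J:1, K:2. Sum = 22.
n = 12, so closeness = 11/22 = 1/2.

1/2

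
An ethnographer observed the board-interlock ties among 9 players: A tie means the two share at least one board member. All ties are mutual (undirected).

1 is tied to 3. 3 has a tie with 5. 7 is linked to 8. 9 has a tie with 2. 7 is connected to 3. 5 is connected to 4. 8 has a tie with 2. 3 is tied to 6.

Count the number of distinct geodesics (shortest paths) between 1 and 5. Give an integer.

The shortest distance is 2, and the only length-2 path is 1–3–5. So there is exactly 1 shortest path.

1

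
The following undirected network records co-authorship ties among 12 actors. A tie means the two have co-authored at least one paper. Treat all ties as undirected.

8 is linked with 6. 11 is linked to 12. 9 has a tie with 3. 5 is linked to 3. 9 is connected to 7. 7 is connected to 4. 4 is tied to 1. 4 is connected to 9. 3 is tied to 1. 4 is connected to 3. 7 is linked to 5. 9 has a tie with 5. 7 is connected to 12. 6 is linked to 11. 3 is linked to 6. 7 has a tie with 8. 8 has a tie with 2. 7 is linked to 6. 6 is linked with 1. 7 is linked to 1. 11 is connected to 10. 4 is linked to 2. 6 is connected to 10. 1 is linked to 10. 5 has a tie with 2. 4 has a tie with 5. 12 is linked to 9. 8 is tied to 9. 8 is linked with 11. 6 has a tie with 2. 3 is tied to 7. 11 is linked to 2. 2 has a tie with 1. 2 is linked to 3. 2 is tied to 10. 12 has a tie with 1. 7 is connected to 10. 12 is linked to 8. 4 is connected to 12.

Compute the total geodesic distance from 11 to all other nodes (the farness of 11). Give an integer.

17

Distances from 11: 1:2, 2:1, 3:2, 4:2, 5:2, 6:1, 7:2, 8:1, 9:2, 10:1, 12:1.
Sum = 2 + 1 + 2 + 2 + 2 + 1 + 2 + 1 + 2 + 1 + 1 = 17.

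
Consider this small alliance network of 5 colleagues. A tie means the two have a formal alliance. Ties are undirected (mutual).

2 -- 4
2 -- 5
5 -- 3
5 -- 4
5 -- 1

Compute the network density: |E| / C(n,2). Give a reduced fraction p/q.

There are 5 edges and 5 nodes, so the maximum possible is C(5,2) = 10.
Density = 5/10 = 1/2.

1/2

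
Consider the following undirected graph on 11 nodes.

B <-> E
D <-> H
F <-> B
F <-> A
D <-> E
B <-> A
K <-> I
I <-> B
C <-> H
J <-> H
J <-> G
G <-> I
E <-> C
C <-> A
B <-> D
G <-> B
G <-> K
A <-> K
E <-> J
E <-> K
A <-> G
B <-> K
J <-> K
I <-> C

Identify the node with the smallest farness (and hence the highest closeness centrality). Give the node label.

Farness (sum of distances to all others) for each node — A:15, B:13, C:16, D:17, E:15, F:20, G:15, H:18, I:16, J:17, K:14.
The smallest farness is 13, for B, so B has the highest closeness.

B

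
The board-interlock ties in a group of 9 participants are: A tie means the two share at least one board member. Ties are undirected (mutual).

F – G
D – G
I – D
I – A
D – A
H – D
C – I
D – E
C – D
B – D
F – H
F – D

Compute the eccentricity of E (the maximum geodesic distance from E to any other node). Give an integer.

Distances from E: A:2, B:2, C:2, D:1, F:2, G:2, H:2, I:2.
The largest is 2 (to I, H, G, A, F, B, and C), so the eccentricity of E is 2.

2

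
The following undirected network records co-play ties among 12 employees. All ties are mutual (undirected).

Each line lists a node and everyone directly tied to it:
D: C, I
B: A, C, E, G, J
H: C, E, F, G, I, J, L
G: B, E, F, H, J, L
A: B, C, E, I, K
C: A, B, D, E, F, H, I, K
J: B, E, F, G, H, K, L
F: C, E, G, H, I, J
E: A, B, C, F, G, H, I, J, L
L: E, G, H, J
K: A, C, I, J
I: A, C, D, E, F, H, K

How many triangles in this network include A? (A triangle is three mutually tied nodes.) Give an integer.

A's neighbors: B, C, E, I, and K.
Neighbor pairs that are themselves tied: A–B–C; A–B–E; A–C–E; A–C–I; A–C–K; A–E–I; A–I–K. Each forms one triangle with A, for 7 in total.

7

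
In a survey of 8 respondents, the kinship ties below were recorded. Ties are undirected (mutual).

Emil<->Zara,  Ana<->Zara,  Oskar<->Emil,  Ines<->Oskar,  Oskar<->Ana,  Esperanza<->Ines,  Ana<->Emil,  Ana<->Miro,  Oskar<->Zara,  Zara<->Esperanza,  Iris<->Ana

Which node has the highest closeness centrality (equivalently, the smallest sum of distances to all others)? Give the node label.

Ana

Farness (sum of distances to all others) for each node — Ana:9, Emil:11, Esperanza:14, Ines:14, Iris:15, Miro:15, Oskar:10, Zara:10.
The smallest farness is 9, for Ana, so Ana has the highest closeness.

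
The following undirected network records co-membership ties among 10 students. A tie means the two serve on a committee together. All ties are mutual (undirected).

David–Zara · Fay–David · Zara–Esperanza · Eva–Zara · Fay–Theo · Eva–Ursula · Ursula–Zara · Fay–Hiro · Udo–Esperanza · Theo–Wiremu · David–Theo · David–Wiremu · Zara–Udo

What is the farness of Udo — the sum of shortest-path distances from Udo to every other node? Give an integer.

21

Distances from Udo: David:2, Esperanza:1, Eva:2, Fay:3, Hiro:4, Theo:3, Ursula:2, Wiremu:3, Zara:1.
Sum = 2 + 1 + 2 + 3 + 4 + 3 + 2 + 3 + 1 = 21.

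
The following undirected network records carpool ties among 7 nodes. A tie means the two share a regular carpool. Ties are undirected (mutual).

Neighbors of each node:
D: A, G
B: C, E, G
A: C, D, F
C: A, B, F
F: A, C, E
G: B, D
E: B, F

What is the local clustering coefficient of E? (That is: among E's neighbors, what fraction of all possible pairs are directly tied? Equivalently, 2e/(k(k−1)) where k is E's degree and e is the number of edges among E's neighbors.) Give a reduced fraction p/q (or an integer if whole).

0

E's neighbors: B and F (k = 2).
Possible neighbor pairs: C(2,2) = 1. Edges among them: none → e = 0.
Clustering(E) = 0/1.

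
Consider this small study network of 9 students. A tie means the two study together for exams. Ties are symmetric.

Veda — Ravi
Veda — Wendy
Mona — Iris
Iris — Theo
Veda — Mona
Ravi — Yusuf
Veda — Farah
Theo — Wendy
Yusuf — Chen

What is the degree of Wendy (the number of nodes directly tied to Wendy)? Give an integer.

Wendy is directly tied to Theo and Veda. That is 2 neighbors, so the degree of Wendy is 2.

2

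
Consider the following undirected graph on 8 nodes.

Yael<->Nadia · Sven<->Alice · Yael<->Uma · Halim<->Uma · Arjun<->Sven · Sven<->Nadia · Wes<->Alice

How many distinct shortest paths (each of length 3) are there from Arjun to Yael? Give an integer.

1

The shortest distance is 3, and the only length-3 path is Arjun–Sven–Nadia–Yael. So there is exactly 1 shortest path.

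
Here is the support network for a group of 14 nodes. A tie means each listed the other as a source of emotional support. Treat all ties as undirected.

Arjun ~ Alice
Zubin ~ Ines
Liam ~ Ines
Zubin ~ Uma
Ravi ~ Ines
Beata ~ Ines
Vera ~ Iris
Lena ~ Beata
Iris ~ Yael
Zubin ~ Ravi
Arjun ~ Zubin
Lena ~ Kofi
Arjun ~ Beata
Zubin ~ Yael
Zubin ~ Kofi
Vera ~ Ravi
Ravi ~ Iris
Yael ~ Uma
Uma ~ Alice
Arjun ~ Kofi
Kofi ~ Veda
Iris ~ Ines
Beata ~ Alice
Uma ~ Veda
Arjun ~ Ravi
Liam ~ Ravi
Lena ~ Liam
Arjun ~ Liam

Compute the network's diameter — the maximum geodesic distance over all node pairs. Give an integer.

4

Eccentricity of each node (its greatest distance to any other): Alice:3, Arjun:2, Beata:3, Ines:3, Iris:3, Kofi:3, Lena:3, Liam:3, Ravi:3, Uma:3, Veda:4, Vera:4, Yael:3, Zubin:2.
The maximum eccentricity is 4, realized for instance by the pair Vera–Veda via Vera – Ravi – Zubin – Uma – Veda. So the diameter is 4.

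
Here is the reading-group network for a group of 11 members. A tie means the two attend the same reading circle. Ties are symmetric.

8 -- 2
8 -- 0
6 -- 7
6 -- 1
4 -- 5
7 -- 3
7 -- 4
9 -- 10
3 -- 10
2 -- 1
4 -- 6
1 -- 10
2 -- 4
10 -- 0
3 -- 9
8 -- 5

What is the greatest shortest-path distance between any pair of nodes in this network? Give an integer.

Eccentricity of each node (its greatest distance to any other): 0:3, 1:3, 2:3, 3:3, 4:3, 5:4, 6:3, 7:3, 8:3, 9:4, 10:3.
The maximum eccentricity is 4, realized for instance by the pair 9–5 via 9 – 3 – 7 – 4 – 5. So the diameter is 4.

4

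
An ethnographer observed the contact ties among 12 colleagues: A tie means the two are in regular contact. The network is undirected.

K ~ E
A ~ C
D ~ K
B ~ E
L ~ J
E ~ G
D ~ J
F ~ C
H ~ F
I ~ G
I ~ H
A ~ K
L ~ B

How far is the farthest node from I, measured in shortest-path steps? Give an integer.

Distances from I: A:4, B:3, C:3, D:4, E:2, F:2, G:1, H:1, J:5, K:3, L:4.
The largest is 5 (to J), so the eccentricity of I is 5.

5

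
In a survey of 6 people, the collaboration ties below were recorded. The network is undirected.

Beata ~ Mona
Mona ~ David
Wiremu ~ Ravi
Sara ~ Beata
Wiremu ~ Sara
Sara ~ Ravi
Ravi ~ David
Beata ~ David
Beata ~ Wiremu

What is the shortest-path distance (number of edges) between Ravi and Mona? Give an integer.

One shortest route is Ravi – David – Mona, which uses 2 edges, and Ravi and Mona are not directly tied, so nothing shorter exists. So d(Ravi,Mona) = 2.

2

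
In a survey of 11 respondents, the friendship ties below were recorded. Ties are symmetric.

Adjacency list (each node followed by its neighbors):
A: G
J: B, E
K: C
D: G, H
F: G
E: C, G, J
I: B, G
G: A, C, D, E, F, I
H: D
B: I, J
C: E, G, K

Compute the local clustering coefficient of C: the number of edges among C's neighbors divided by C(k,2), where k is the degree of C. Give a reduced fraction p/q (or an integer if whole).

1/3

C's neighbors: E, G, and K (k = 3).
Possible neighbor pairs: C(3,2) = 3. Edges among them: E–G → e = 1.
Clustering(C) = 1/3.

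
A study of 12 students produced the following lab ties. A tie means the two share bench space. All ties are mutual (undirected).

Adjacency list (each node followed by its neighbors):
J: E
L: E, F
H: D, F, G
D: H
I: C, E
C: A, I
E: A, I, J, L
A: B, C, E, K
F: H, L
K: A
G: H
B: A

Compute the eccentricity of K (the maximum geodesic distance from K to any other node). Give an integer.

6

Distances from K: A:1, B:2, C:2, D:6, E:2, F:4, G:6, H:5, I:3, J:3, L:3.
The largest is 6 (to D and G), so the eccentricity of K is 6.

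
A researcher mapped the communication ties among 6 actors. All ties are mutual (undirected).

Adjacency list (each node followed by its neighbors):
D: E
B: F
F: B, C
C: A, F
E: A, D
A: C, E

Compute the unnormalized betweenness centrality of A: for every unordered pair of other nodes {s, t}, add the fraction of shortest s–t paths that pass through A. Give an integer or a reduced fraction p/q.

6

Pairs whose geodesics pass through A — B–D: 1; B–E: 1; D–C: 1; D–F: 1; C–E: 1; F–E: 1.
All other pairs contribute 0.
Summing the contributions gives betweenness(A) = 6.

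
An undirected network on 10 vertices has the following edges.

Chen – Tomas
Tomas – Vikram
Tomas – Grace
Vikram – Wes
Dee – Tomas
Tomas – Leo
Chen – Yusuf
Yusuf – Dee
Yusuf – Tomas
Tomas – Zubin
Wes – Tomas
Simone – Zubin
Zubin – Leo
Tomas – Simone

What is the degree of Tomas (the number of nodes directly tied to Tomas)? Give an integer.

Tomas is directly tied to Chen, Dee, Grace, Leo, Simone, Vikram, Wes, Yusuf, and Zubin. That is 9 neighbors, so the degree of Tomas is 9.

9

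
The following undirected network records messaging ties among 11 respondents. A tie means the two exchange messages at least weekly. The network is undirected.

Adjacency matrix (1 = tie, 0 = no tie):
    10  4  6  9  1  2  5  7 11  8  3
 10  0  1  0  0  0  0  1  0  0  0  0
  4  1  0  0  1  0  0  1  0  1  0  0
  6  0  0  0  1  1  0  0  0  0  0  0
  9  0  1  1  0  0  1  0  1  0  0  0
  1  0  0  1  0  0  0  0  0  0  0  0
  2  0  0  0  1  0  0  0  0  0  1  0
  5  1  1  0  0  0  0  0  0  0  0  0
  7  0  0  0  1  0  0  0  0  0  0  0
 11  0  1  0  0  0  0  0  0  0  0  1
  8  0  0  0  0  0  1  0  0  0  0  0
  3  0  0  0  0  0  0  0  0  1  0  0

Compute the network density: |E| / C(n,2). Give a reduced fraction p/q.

1/5

There are 11 edges and 11 nodes, so the maximum possible is C(11,2) = 55.
Density = 11/55 = 1/5.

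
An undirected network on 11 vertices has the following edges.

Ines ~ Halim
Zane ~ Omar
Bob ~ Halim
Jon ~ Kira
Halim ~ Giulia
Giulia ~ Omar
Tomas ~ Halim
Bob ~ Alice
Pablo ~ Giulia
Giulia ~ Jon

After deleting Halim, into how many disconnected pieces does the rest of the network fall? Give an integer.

Without Halim, the remaining ties split the others into: {Alice, Bob}; {Giulia, Jon, Kira, Omar, Pablo, Zane}; {Ines}; {Tomas}.
That's 4 separate components.

4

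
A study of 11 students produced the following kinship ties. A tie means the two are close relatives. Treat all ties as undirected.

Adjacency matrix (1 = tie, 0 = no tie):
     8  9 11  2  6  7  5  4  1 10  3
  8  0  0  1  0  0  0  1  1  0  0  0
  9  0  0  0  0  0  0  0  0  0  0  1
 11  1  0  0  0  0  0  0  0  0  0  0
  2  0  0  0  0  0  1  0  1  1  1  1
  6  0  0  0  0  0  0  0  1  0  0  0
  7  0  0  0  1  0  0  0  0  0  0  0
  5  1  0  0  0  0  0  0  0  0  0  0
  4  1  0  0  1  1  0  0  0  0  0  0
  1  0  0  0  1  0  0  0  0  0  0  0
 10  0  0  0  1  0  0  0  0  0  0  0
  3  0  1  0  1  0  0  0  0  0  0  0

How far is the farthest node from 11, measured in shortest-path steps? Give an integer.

Distances from 11: 1:4, 2:3, 3:4, 4:2, 5:2, 6:3, 7:4, 8:1, 9:5, 10:4.
The largest is 5 (to 9), so the eccentricity of 11 is 5.

5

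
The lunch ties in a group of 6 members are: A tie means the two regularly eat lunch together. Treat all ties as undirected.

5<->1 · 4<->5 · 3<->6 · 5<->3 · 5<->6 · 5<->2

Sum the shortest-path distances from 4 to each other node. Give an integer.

Distances from 4: 1:2, 2:2, 3:2, 5:1, 6:2.
Sum = 2 + 2 + 2 + 1 + 2 = 9.

9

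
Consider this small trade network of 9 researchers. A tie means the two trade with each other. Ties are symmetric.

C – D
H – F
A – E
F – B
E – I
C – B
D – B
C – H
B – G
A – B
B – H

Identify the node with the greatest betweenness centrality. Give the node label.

B

Unnormalized betweenness of each node: A:12, B:21, C:1/2, D:0, E:7, F:0, G:0, H:1/2, I:0.
B has the largest value, 21, making it the main broker — the node through which the most shortest paths run.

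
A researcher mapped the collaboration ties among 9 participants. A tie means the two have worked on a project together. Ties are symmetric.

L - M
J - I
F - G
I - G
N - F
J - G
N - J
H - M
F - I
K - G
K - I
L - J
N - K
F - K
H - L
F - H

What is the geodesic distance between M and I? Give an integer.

3

One shortest route is M – H – F – I, which uses 3 edges, and at distance 2 from M we only reach {F, J}, which does not include I. So d(M,I) = 3.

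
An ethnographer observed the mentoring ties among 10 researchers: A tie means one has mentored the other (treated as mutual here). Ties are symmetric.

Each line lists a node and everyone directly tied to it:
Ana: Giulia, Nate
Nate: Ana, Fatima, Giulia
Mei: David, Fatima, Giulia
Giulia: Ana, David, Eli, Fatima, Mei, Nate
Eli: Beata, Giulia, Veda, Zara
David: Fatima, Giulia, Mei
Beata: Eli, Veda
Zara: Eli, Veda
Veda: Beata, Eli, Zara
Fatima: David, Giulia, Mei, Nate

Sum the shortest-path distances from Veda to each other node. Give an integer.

20

Distances from Veda: Ana:3, Beata:1, David:3, Eli:1, Fatima:3, Giulia:2, Mei:3, Nate:3, Zara:1.
Sum = 3 + 1 + 3 + 1 + 3 + 2 + 3 + 3 + 1 = 20.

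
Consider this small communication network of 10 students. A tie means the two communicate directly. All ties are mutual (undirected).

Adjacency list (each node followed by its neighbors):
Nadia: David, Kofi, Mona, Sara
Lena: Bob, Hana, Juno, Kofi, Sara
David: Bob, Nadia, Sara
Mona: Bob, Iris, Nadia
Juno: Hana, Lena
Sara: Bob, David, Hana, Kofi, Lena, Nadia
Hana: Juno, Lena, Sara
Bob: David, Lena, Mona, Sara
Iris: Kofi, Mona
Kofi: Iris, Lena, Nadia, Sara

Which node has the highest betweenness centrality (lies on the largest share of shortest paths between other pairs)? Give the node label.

Unnormalized betweenness of each node: Bob:19/4, David:1/3, Hana:7/6, Iris:1/2, Juno:0, Kofi:35/6, Lena:49/6, Mona:7/3, Nadia:17/6, Sara:97/12.
Lena has the largest value, 49/6, making it the main broker — the node through which the most shortest paths run.

Lena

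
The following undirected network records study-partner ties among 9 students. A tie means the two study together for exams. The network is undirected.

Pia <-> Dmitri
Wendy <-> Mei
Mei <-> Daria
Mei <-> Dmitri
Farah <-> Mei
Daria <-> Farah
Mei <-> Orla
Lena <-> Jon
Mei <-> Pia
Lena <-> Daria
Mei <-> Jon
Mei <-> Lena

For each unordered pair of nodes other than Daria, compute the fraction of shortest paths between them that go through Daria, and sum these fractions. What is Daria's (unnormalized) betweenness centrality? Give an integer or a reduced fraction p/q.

1/2

Pairs whose geodesics pass through Daria — Farah–Lena: 1/2.
All other pairs contribute 0.
Summing the contributions gives betweenness(Daria) = 1/2.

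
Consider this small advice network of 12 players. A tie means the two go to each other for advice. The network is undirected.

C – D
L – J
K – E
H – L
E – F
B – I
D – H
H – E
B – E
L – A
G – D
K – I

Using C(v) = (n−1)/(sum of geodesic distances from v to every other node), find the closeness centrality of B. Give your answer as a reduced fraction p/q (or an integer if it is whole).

11/30

Distances from B: A:4, C:4, D:3, E:1, F:2, G:4, H:2, I:1, J:4, K:2, L:3. Sum = 30.
n = 12, so closeness = 11/30.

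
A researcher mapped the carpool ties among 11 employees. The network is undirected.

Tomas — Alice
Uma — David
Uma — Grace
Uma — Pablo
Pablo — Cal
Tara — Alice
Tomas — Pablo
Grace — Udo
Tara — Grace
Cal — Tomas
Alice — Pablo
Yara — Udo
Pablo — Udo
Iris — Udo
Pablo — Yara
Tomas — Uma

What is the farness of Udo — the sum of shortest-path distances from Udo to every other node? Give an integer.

Distances from Udo: Alice:2, Cal:2, David:3, Grace:1, Iris:1, Pablo:1, Tara:2, Tomas:2, Uma:2, Yara:1.
Sum = 2 + 2 + 3 + 1 + 1 + 1 + 2 + 2 + 2 + 1 = 17.

17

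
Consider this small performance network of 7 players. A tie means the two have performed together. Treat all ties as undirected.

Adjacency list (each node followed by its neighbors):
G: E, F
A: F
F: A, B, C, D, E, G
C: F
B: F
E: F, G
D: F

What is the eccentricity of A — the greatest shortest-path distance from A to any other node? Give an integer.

Distances from A: B:2, C:2, D:2, E:2, F:1, G:2.
The largest is 2 (to G, E, C, B, and D), so the eccentricity of A is 2.

2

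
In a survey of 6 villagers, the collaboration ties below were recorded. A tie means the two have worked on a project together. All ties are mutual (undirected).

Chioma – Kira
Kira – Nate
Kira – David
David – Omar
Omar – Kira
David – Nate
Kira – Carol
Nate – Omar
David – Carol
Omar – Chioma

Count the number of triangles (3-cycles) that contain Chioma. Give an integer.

1

Chioma's neighbors: Kira and Omar.
Neighbor pairs that are themselves tied: Chioma–Kira–Omar. Each forms one triangle with Chioma, for 1 in total.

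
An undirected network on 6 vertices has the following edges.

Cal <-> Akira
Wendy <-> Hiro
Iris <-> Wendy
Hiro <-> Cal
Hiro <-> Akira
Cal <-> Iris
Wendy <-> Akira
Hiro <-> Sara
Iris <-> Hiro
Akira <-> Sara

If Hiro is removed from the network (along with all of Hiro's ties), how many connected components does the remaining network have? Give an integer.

1

Hiro's neighbors (Akira, Cal, Iris, Sara, and Wendy) remain reachable from one another through other ties, so the rest of the network stays in one piece.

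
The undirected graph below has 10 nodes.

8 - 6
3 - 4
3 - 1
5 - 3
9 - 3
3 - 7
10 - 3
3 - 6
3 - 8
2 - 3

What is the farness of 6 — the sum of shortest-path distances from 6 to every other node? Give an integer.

16

Distances from 6: 1:2, 2:2, 3:1, 4:2, 5:2, 7:2, 8:1, 9:2, 10:2.
Sum = 2 + 2 + 1 + 2 + 2 + 2 + 1 + 2 + 2 = 16.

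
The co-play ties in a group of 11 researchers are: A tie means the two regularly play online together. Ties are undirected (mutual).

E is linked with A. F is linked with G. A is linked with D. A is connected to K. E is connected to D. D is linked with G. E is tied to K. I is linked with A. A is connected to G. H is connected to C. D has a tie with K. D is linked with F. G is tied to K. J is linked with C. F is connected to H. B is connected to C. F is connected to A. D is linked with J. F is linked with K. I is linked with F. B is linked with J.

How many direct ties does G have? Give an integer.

4

G is directly tied to A, D, F, and K. That is 4 neighbors, so the degree of G is 4.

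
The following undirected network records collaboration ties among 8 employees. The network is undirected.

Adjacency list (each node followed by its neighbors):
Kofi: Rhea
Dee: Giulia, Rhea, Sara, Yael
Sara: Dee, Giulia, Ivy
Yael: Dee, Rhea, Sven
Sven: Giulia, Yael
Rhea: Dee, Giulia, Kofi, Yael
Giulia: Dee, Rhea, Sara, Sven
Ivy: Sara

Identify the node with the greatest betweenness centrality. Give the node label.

Rhea

Unnormalized betweenness of each node: Dee:13/3, Giulia:11/2, Ivy:0, Kofi:0, Rhea:19/3, Sara:6, Sven:1/3, Yael:3/2.
Rhea has the largest value, 19/3, making it the main broker — the node through which the most shortest paths run.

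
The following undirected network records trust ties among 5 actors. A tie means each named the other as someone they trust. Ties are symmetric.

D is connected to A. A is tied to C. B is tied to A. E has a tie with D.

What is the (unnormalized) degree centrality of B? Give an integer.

1

B is directly tied to A. That is 1 neighbor, so the degree of B is 1.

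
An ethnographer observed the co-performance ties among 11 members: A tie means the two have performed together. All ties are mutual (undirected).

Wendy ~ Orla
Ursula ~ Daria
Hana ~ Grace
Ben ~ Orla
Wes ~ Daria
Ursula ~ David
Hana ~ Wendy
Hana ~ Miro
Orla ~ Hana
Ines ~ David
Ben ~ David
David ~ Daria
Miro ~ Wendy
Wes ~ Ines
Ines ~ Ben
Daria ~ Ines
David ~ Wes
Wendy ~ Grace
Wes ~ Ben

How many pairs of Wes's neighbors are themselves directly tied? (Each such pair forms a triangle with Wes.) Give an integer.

Wes's neighbors: Ben, Daria, David, and Ines.
Neighbor pairs that are themselves tied: Wes–Ben–David; Wes–Ben–Ines; Wes–Daria–David; Wes–Daria–Ines; Wes–David–Ines. Each forms one triangle with Wes, for 5 in total.

5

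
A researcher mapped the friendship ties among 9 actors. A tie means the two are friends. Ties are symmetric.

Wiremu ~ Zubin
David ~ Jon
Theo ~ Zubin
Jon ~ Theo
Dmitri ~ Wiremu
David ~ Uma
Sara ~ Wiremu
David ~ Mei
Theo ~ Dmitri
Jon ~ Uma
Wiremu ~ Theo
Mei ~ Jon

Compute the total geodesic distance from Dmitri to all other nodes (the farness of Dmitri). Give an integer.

17

Distances from Dmitri: David:3, Jon:2, Mei:3, Sara:2, Theo:1, Uma:3, Wiremu:1, Zubin:2.
Sum = 3 + 2 + 3 + 2 + 1 + 3 + 1 + 2 = 17.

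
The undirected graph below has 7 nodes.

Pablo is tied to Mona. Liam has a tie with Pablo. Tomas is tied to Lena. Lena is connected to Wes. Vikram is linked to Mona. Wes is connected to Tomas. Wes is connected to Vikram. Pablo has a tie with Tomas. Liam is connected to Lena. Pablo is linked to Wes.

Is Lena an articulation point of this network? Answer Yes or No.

No

Even without Lena, every remaining node can still reach every other (the residual graph is connected), so Lena is not a cut vertex.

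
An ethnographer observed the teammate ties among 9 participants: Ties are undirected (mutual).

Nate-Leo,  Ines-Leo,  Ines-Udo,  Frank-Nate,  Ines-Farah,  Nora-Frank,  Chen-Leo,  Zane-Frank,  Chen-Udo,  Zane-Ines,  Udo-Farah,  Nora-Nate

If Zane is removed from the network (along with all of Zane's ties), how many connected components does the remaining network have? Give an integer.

Zane's neighbors (Frank and Ines) remain reachable from one another through other ties, so the rest of the network stays in one piece.

1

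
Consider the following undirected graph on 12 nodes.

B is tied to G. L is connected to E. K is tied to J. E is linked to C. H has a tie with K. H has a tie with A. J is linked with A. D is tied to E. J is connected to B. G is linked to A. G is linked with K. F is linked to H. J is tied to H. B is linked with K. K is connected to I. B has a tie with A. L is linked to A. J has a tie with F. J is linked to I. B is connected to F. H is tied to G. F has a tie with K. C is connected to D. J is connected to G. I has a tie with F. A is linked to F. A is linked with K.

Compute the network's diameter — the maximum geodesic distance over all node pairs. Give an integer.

5

Eccentricity of each node (its greatest distance to any other): A:3, B:4, C:5, D:5, E:4, F:4, G:4, H:4, I:5, J:4, K:4, L:3.
The maximum eccentricity is 5, realized for instance by the pair D–I via D – E – L – A – F – I. So the diameter is 5.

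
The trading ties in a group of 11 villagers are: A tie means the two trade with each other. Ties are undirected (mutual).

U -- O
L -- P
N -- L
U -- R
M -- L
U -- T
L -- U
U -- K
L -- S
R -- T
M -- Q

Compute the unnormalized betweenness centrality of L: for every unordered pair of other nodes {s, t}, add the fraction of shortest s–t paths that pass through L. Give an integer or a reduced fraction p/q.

34

Pairs whose geodesics pass through L — K–N: 1; K–Q: 1; K–P: 1; K–M: 1; K–S: 1; O–N: 1; O–Q: 1; O–P: 1; O–M: 1; O–S: 1; T–N: 1; T–Q: 1; T–P: 1; T–M: 1 … (+20 more pairs).
All other pairs contribute 0.
Summing the contributions gives betweenness(L) = 34.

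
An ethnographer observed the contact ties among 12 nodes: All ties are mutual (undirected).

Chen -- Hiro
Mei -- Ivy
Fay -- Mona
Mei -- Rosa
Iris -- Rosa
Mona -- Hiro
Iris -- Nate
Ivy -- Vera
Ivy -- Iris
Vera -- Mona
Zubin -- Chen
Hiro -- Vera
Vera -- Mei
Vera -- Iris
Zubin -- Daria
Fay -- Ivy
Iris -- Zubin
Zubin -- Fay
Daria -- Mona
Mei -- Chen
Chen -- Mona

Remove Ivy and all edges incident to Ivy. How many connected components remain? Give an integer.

Ivy's neighbors (Fay, Iris, Mei, and Vera) remain reachable from one another through other ties, so the rest of the network stays in one piece.

1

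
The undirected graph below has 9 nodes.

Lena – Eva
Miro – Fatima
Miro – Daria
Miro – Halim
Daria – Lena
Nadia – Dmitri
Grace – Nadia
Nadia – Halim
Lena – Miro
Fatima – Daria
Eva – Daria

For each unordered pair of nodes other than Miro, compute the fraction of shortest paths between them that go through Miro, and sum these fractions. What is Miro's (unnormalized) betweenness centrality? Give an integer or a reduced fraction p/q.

Pairs whose geodesics pass through Miro — Grace–Daria: 1; Grace–Eva: 2/2; Grace–Fatima: 1; Grace–Lena: 1; Halim–Daria: 1; Halim–Eva: 2/2; Halim–Fatima: 1; Halim–Lena: 1; Nadia–Daria: 1; Nadia–Eva: 2/2; Nadia–Fatima: 1; Nadia–Lena: 1; Dmitri–Daria: 1; Dmitri–Eva: 2/2 … (+3 more pairs).
All other pairs contribute 0.
Summing the contributions gives betweenness(Miro) = 33/2.

33/2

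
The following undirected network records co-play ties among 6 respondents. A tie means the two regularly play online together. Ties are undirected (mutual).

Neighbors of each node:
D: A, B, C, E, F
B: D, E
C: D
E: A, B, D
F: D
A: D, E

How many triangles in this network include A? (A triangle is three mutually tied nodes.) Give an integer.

A's neighbors: D and E.
Neighbor pairs that are themselves tied: A–D–E. Each forms one triangle with A, for 1 in total.

1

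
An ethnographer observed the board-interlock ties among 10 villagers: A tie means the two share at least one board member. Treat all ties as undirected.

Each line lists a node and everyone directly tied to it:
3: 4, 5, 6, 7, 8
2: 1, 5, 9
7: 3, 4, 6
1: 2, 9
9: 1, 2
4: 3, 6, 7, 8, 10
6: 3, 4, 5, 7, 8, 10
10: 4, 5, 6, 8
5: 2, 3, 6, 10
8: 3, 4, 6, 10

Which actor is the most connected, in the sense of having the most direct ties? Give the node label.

Degrees — 1:2, 2:3, 3:5, 4:5, 5:4, 6:6, 7:3, 8:4, 9:2, 10:4.
The maximum is 6, attained only by 6.

6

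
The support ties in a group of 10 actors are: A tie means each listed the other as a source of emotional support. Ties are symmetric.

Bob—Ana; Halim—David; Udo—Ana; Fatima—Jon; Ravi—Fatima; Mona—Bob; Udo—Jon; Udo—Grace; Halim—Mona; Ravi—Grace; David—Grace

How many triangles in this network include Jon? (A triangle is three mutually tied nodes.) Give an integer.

0

Jon's neighbors are Fatima and Udo, but none of them are tied to each other, so no triangle contains Jon.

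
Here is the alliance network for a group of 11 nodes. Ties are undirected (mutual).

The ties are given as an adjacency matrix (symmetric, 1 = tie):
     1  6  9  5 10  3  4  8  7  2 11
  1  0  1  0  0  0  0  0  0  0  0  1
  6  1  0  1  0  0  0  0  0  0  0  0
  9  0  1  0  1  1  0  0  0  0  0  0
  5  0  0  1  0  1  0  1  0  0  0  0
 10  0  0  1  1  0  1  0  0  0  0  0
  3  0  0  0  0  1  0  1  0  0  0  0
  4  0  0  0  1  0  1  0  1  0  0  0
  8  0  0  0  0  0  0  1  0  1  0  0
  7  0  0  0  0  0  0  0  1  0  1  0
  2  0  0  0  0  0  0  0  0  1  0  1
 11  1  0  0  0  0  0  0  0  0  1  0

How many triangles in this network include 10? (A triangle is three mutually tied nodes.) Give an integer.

1

10's neighbors: 3, 5, and 9.
Neighbor pairs that are themselves tied: 10–5–9. Each forms one triangle with 10, for 1 in total.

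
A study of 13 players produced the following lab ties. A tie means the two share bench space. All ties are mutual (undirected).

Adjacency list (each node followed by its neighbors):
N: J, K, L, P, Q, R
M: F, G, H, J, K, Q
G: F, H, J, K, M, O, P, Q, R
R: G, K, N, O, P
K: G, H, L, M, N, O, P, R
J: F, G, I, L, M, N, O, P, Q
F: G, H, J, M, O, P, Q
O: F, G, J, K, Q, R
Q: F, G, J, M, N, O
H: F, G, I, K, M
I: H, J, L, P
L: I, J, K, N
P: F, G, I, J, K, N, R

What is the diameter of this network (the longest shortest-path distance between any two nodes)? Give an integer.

2

Eccentricity of each node (its greatest distance to any other): F:2, G:2, H:2, I:2, J:2, K:2, L:2, M:2, N:2, O:2, P:2, Q:2, R:2.
The maximum eccentricity is 2, realized for instance by the pair I–M via I – H – M. So the diameter is 2.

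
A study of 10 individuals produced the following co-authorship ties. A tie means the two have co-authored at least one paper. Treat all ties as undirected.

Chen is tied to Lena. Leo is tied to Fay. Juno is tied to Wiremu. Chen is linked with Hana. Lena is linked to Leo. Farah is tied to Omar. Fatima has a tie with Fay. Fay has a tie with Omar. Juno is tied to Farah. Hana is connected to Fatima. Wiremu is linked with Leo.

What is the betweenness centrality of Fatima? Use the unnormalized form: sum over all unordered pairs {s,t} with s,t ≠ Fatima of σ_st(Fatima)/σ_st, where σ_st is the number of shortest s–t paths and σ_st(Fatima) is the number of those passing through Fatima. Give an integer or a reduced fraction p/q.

6

Pairs whose geodesics pass through Fatima — Leo–Hana: 1/2; Chen–Fay: 1/2; Chen–Omar: 1/2; Chen–Farah: 1/3; Hana–Fay: 1; Hana–Omar: 1; Hana–Farah: 1; Hana–Juno: 2/3; Hana–Wiremu: 1/2.
All other pairs contribute 0.
Summing the contributions gives betweenness(Fatima) = 6.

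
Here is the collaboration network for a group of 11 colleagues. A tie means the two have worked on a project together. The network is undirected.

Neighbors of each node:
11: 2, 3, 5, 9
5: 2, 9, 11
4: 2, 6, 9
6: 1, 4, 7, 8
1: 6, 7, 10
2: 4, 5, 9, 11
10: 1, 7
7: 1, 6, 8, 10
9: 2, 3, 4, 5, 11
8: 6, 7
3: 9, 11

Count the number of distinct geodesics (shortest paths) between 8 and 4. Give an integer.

The shortest distance is 2, and the only length-2 path is 8–6–4. So there is exactly 1 shortest path.

1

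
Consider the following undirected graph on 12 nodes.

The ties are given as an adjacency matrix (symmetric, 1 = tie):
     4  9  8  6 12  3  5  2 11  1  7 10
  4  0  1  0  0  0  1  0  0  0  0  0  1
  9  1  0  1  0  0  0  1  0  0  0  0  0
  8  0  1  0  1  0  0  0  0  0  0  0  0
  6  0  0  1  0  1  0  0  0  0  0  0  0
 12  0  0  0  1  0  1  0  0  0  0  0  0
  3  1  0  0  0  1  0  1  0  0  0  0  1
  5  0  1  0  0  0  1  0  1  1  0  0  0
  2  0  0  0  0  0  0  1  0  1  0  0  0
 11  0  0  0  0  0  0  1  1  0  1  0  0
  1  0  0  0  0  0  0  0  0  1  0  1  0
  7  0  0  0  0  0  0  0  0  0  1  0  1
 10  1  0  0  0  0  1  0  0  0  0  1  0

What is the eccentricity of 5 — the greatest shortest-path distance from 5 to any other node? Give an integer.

3

Distances from 5: 1:2, 2:1, 3:1, 4:2, 6:3, 7:3, 8:2, 9:1, 10:2, 11:1, 12:2.
The largest is 3 (to 7 and 6), so the eccentricity of 5 is 3.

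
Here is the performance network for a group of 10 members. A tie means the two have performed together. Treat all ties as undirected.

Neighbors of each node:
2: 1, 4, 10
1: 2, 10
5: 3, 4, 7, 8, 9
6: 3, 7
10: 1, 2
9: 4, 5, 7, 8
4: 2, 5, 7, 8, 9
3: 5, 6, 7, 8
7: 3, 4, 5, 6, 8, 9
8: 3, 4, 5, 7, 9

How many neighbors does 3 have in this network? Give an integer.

3 is directly tied to 5, 6, 7, and 8. That is 4 neighbors, so the degree of 3 is 4.

4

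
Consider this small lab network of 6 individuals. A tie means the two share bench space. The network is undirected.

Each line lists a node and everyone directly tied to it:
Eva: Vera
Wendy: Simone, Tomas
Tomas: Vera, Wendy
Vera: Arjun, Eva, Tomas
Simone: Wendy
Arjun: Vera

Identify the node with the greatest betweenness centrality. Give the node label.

Unnormalized betweenness of each node: Arjun:0, Eva:0, Simone:0, Tomas:6, Vera:7, Wendy:4.
Vera has the largest value, 7, making it the main broker — the node through which the most shortest paths run.

Vera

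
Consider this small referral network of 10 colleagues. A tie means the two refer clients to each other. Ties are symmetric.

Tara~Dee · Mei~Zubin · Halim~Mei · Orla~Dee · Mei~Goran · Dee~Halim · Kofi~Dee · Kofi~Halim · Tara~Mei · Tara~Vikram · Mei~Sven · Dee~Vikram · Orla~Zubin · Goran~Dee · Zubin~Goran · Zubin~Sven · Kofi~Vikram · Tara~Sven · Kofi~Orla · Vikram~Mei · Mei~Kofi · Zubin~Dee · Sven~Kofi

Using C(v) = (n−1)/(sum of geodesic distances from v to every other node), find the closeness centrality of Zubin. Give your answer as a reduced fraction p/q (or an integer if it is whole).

9/13

Distances from Zubin: Dee:1, Goran:1, Halim:2, Kofi:2, Mei:1, Orla:1, Sven:1, Tara:2, Vikram:2. Sum = 13.
n = 10, so closeness = 9/13.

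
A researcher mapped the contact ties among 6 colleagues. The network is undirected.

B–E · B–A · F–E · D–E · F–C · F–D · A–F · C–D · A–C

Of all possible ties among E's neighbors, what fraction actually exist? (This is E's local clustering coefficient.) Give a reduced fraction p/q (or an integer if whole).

E's neighbors: B, D, and F (k = 3).
Possible neighbor pairs: C(3,2) = 3. Edges among them: D–F → e = 1.
Clustering(E) = 1/3.

1/3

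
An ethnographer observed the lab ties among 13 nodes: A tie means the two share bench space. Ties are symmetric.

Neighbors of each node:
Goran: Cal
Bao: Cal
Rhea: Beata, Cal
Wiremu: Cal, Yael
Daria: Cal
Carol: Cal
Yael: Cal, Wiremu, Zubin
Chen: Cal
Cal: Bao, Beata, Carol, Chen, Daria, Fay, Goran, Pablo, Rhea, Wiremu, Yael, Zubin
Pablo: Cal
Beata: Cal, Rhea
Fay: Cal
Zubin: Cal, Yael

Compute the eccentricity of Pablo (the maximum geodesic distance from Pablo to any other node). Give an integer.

2

Distances from Pablo: Bao:2, Beata:2, Cal:1, Carol:2, Chen:2, Daria:2, Fay:2, Goran:2, Rhea:2, Wiremu:2, Yael:2, Zubin:2.
The largest is 2 (to Yael, Beata, Wiremu, Daria, Rhea, Chen, Fay, Bao, Zubin, Carol, and Goran), so the eccentricity of Pablo is 2.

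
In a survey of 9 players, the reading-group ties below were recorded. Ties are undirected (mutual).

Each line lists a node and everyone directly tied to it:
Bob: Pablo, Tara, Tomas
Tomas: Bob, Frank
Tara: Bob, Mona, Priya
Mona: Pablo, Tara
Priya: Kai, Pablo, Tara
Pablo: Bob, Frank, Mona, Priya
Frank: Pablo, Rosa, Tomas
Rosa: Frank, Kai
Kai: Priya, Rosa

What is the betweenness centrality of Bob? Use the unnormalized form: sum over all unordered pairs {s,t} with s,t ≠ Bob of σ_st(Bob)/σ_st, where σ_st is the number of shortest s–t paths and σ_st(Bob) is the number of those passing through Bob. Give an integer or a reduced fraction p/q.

11/3

Pairs whose geodesics pass through Bob — Frank–Tara: 2/4; Tomas–Tara: 1; Tomas–Mona: 2/3; Tomas–Pablo: 1/2; Tomas–Priya: 2/3; Tara–Pablo: 1/3.
All other pairs contribute 0.
Summing the contributions gives betweenness(Bob) = 11/3.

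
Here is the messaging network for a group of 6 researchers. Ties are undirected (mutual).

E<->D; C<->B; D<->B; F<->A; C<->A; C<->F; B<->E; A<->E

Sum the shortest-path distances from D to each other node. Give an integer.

Distances from D: A:2, B:1, C:2, E:1, F:3.
Sum = 2 + 1 + 2 + 1 + 3 = 9.

9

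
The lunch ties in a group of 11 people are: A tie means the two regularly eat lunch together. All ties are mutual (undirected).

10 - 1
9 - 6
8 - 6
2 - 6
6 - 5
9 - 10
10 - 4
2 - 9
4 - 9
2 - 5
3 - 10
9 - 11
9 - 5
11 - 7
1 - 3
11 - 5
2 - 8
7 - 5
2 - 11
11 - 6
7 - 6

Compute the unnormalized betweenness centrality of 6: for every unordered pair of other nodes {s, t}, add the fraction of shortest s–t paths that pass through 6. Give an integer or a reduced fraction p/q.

13/2

Pairs whose geodesics pass through 6 — 7–9: 1/3; 7–2: 1/3; 7–8: 1; 7–3: 1/3; 7–1: 1/3; 7–10: 1/3; 7–4: 1/3; 9–8: 1/2; 11–8: 1/2; 5–8: 1/2; 8–3: 1/2; 8–1: 1/2; 8–10: 1/2; 8–4: 1/2.
All other pairs contribute 0.
Summing the contributions gives betweenness(6) = 13/2.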